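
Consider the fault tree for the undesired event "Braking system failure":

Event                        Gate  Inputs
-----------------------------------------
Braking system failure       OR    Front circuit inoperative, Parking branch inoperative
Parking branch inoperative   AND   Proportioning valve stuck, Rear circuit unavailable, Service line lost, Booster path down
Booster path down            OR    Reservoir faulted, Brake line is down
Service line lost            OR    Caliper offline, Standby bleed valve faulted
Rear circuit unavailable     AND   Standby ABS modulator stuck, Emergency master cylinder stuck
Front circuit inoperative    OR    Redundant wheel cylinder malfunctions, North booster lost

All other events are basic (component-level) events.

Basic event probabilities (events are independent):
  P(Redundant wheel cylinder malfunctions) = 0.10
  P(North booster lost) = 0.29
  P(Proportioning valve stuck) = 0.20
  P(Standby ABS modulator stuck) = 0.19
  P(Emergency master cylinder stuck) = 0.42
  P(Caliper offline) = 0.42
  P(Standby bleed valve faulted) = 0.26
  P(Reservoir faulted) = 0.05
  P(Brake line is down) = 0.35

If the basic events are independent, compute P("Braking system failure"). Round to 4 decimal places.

0.3632

P(Front circuit inoperative) [OR] = 1 − (1−0.10) × (1−0.29) = 0.361000
P(Rear circuit unavailable) [AND] = 0.19 × 0.42 = 0.079800
P(Service line lost) [OR] = 1 − (1−0.42) × (1−0.26) = 0.570800
P(Booster path down) [OR] = 1 − (1−0.05) × (1−0.35) = 0.382500
P(Parking branch inoperative) [AND] = 0.20 × 0.079800 × 0.570800 × 0.382500 = 0.003485
P(Braking system failure) [OR] = 1 − (1−0.361000) × (1−0.003485) = 0.363227
Rounded to 4 decimal places: P(Braking system failure) ≈ 0.3632.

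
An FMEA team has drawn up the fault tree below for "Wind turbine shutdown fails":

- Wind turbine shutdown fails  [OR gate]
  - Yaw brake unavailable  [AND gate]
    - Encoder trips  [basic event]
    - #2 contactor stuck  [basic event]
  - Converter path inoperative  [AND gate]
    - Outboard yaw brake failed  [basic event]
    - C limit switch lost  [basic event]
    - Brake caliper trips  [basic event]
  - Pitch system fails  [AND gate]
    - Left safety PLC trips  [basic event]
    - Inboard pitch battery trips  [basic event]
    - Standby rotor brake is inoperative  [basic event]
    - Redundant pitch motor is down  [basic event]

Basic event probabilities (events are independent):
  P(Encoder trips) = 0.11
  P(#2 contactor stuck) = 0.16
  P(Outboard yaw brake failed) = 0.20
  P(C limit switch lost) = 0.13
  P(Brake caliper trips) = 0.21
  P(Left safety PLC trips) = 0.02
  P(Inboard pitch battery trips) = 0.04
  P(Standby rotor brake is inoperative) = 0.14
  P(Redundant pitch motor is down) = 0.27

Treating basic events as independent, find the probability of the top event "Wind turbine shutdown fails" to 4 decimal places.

P(Yaw brake unavailable) [AND] = 0.11 × 0.16 = 0.017600
P(Converter path inoperative) [AND] = 0.20 × 0.13 × 0.21 = 0.005460
P(Pitch system fails) [AND] = 0.02 × 0.04 × 0.14 × 0.27 = 0.000030
P(Wind turbine shutdown fails) [OR] = 1 − (1−0.017600) × (1−0.005460) × (1−0.000030) = 0.022993
Rounded to 4 decimal places: P(Wind turbine shutdown fails) ≈ 0.0230.

0.0230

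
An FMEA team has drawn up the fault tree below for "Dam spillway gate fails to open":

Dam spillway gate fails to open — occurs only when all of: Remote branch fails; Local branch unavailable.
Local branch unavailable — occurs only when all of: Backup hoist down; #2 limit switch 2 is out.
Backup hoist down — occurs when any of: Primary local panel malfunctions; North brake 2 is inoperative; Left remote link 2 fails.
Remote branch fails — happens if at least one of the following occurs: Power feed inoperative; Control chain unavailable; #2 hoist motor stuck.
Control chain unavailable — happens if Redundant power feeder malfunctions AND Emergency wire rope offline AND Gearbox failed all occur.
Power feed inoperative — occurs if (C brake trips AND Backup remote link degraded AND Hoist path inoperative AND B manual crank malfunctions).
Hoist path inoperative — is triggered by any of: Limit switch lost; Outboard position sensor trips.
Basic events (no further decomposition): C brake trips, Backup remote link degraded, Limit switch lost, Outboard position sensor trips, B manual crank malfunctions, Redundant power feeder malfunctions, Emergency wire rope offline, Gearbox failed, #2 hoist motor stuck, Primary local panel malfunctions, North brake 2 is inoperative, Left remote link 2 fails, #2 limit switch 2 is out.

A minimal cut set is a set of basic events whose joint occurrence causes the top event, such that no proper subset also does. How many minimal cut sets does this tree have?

Hoist path inoperative [OR]: union of children's cut sets → 2 cut set(s).
Power feed inoperative [AND]: one cut set from each child combined → 1 × 1 × 2 × 1 = 2 cut set(s).
Control chain unavailable [AND]: one cut set from each child combined → 1 × 1 × 1 = 1 cut set(s).
Remote branch fails [OR]: union of children's cut sets → 4 cut set(s).
Backup hoist down [OR]: union of children's cut sets → 3 cut set(s).
Local branch unavailable [AND]: one cut set from each child combined → 3 × 1 = 3 cut set(s).
Dam spillway gate fails to open [AND]: one cut set from each child combined → 4 × 3 = 12 cut set(s).

12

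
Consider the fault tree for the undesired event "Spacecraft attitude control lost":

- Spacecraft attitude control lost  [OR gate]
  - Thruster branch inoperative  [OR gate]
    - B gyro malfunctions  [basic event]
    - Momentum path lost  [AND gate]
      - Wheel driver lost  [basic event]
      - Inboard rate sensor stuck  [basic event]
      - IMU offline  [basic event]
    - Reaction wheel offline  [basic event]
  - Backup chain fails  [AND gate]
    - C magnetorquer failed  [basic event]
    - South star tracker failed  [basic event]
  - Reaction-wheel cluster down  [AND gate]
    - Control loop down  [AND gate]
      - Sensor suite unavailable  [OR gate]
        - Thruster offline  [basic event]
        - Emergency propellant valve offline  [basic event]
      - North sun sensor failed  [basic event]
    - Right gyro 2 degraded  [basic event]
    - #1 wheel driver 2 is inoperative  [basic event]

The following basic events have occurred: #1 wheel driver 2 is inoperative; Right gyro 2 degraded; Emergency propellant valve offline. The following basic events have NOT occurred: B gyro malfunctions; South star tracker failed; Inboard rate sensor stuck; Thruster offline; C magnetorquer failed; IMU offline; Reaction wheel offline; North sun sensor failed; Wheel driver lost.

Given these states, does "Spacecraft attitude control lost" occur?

No

Momentum path lost [AND]: Wheel driver lost=not, Inboard rate sensor stuck=not, IMU offline=not → not all inputs occur → does not occur.
Thruster branch inoperative [OR]: B gyro malfunctions=not, Momentum path lost=not, Reaction wheel offline=not → no input occurs → does not occur.
Backup chain fails [AND]: C magnetorquer failed=not, South star tracker failed=not → not all inputs occur → does not occur.
Sensor suite unavailable [OR]: Thruster offline=not, Emergency propellant valve offline=occurs → at least one input occurs → occurs.
Control loop down [AND]: Sensor suite unavailable=occurs, North sun sensor failed=not → not all inputs occur → does not occur.
Reaction-wheel cluster down [AND]: Control loop down=not, Right gyro 2 degraded=occurs, #1 wheel driver 2 is inoperative=occurs → not all inputs occur → does not occur.
Spacecraft attitude control lost [OR]: Thruster branch inoperative=not, Backup chain fails=not, Reaction-wheel cluster down=not → no input occurs → does not occur.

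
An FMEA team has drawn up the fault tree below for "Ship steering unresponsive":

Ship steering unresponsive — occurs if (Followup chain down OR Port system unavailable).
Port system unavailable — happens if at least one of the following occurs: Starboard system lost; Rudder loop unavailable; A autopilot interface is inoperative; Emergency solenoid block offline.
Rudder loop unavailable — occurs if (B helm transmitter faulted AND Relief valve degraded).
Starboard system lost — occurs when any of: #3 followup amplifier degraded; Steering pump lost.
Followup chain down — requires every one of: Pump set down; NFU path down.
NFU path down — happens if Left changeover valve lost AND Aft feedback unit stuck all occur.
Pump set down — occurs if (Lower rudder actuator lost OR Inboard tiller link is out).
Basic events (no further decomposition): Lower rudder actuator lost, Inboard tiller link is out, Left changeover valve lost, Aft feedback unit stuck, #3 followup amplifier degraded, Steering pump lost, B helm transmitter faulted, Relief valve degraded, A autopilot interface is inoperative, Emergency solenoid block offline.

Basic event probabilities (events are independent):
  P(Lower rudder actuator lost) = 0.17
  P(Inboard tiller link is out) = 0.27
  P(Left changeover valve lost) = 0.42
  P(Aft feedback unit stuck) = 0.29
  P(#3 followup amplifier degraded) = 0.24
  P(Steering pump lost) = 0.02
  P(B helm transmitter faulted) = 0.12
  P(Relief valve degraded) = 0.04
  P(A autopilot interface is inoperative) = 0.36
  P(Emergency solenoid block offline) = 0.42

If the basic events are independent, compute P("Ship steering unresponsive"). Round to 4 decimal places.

0.7381

P(Pump set down) [OR] = 1 − (1−0.17) × (1−0.27) = 0.394100
P(NFU path down) [AND] = 0.42 × 0.29 = 0.121800
P(Followup chain down) [AND] = 0.394100 × 0.121800 = 0.048001
P(Starboard system lost) [OR] = 1 − (1−0.24) × (1−0.02) = 0.255200
P(Rudder loop unavailable) [AND] = 0.12 × 0.04 = 0.004800
P(Port system unavailable) [OR] = 1 − (1−0.255200) × (1−0.004800) × (1−0.36) × (1−0.42) = 0.724857
P(Ship steering unresponsive) [OR] = 1 − (1−0.048001) × (1−0.724857) = 0.738064
Rounded to 4 decimal places: P(Ship steering unresponsive) ≈ 0.7381.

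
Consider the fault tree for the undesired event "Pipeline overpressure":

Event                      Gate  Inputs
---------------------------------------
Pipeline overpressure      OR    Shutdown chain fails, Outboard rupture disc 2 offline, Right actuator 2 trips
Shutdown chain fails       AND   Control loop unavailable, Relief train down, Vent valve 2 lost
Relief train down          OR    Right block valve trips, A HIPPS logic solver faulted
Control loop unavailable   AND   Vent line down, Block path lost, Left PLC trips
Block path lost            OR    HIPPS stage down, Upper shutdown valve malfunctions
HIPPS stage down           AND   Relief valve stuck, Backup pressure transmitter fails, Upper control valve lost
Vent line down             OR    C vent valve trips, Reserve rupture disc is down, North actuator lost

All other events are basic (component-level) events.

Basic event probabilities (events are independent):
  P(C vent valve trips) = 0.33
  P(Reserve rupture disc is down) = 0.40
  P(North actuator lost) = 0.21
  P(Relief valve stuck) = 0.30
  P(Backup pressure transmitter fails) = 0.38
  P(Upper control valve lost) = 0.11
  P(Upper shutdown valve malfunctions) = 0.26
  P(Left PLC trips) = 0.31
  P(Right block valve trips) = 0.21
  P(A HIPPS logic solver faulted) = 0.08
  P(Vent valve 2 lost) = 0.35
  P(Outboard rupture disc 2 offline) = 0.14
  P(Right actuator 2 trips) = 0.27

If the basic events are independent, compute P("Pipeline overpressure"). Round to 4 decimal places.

P(Vent line down) [OR] = 1 − (1−0.33) × (1−0.40) × (1−0.21) = 0.682420
P(HIPPS stage down) [AND] = 0.30 × 0.38 × 0.11 = 0.012540
P(Block path lost) [OR] = 1 − (1−0.012540) × (1−0.26) = 0.269280
P(Control loop unavailable) [AND] = 0.682420 × 0.269280 × 0.31 = 0.056966
P(Relief train down) [OR] = 1 − (1−0.21) × (1−0.08) = 0.273200
P(Shutdown chain fails) [AND] = 0.056966 × 0.273200 × 0.35 = 0.005447
P(Pipeline overpressure) [OR] = 1 − (1−0.005447) × (1−0.14) × (1−0.27) = 0.375620
Rounded to 4 decimal places: P(Pipeline overpressure) ≈ 0.3756.

0.3756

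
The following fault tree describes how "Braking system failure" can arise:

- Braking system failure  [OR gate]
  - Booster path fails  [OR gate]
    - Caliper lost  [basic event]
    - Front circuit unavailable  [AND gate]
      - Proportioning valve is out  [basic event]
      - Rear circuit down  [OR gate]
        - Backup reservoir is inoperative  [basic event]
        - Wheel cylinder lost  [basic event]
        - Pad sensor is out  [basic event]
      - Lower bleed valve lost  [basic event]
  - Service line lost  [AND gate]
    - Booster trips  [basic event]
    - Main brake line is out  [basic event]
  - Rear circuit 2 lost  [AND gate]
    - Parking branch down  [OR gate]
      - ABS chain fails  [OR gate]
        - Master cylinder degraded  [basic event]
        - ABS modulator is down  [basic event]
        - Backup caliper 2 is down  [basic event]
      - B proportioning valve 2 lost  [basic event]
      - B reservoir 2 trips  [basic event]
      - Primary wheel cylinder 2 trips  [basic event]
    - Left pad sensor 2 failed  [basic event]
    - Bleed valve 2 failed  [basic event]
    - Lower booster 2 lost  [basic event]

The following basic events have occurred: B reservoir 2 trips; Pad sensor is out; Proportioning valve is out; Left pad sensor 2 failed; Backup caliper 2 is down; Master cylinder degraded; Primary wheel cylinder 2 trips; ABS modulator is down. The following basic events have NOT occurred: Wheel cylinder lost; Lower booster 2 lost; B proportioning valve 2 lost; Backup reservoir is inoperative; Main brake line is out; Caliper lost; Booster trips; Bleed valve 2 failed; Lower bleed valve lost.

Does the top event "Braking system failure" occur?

No

Rear circuit down [OR]: Backup reservoir is inoperative=not, Wheel cylinder lost=not, Pad sensor is out=occurs → at least one input occurs → occurs.
Front circuit unavailable [AND]: Proportioning valve is out=occurs, Rear circuit down=occurs, Lower bleed valve lost=not → not all inputs occur → does not occur.
Booster path fails [OR]: Caliper lost=not, Front circuit unavailable=not → no input occurs → does not occur.
Service line lost [AND]: Booster trips=not, Main brake line is out=not → not all inputs occur → does not occur.
ABS chain fails [OR]: Master cylinder degraded=occurs, ABS modulator is down=occurs, Backup caliper 2 is down=occurs → at least one input occurs → occurs.
Parking branch down [OR]: ABS chain fails=occurs, B proportioning valve 2 lost=not, B reservoir 2 trips=occurs, Primary wheel cylinder 2 trips=occurs → at least one input occurs → occurs.
Rear circuit 2 lost [AND]: Parking branch down=occurs, Left pad sensor 2 failed=occurs, Bleed valve 2 failed=not, Lower booster 2 lost=not → not all inputs occur → does not occur.
Braking system failure [OR]: Booster path fails=not, Service line lost=not, Rear circuit 2 lost=not → no input occurs → does not occur.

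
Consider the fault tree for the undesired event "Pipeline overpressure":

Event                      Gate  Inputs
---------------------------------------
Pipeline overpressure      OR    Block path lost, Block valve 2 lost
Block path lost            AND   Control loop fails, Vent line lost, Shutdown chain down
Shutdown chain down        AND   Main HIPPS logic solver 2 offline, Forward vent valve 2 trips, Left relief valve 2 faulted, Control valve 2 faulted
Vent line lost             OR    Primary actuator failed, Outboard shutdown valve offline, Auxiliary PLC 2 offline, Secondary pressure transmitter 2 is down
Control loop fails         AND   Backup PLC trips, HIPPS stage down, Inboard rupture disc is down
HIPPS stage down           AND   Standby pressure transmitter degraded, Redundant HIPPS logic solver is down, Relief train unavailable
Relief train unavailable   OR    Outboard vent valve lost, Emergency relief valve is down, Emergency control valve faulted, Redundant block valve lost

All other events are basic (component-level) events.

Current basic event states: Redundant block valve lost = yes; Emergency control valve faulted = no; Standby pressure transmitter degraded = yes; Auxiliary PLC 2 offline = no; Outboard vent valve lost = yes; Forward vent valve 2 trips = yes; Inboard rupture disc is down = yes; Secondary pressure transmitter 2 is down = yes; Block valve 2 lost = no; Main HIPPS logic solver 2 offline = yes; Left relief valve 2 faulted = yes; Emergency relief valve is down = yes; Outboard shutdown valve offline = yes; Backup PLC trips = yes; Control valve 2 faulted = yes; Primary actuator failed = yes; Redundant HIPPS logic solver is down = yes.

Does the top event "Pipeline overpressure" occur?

Relief train unavailable [OR]: Outboard vent valve lost=occurs, Emergency relief valve is down=occurs, Emergency control valve faulted=not, Redundant block valve lost=occurs → at least one input occurs → occurs.
HIPPS stage down [AND]: Standby pressure transmitter degraded=occurs, Redundant HIPPS logic solver is down=occurs, Relief train unavailable=occurs → all inputs occur → occurs.
Control loop fails [AND]: Backup PLC trips=occurs, HIPPS stage down=occurs, Inboard rupture disc is down=occurs → all inputs occur → occurs.
Vent line lost [OR]: Primary actuator failed=occurs, Outboard shutdown valve offline=occurs, Auxiliary PLC 2 offline=not, Secondary pressure transmitter 2 is down=occurs → at least one input occurs → occurs.
Shutdown chain down [AND]: Main HIPPS logic solver 2 offline=occurs, Forward vent valve 2 trips=occurs, Left relief valve 2 faulted=occurs, Control valve 2 faulted=occurs → all inputs occur → occurs.
Block path lost [AND]: Control loop fails=occurs, Vent line lost=occurs, Shutdown chain down=occurs → all inputs occur → occurs.
Pipeline overpressure [OR]: Block path lost=occurs, Block valve 2 lost=not → at least one input occurs → occurs.

Yes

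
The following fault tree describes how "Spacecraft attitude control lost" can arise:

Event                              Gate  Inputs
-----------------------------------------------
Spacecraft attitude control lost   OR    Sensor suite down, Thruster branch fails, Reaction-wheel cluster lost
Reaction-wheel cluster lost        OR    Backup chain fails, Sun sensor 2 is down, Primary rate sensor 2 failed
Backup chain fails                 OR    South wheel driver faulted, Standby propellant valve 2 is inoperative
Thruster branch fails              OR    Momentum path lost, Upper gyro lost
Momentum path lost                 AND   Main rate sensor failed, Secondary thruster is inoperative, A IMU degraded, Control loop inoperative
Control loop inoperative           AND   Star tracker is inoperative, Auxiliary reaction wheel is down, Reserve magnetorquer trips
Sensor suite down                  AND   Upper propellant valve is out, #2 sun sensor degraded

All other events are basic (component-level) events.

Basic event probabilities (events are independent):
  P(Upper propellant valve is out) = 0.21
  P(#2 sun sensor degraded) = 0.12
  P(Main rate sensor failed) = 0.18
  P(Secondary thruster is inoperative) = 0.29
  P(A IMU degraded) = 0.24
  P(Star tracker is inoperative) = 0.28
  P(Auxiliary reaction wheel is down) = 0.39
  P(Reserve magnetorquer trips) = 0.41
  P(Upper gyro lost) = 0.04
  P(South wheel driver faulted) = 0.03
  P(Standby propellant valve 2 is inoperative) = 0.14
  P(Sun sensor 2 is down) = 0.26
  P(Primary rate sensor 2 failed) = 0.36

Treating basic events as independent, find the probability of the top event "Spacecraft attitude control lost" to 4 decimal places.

P(Sensor suite down) [AND] = 0.21 × 0.12 = 0.025200
P(Control loop inoperative) [AND] = 0.28 × 0.39 × 0.41 = 0.044772
P(Momentum path lost) [AND] = 0.18 × 0.29 × 0.24 × 0.044772 = 0.000561
P(Thruster branch fails) [OR] = 1 − (1−0.000561) × (1−0.04) = 0.040539
P(Backup chain fails) [OR] = 1 − (1−0.03) × (1−0.14) = 0.165800
P(Reaction-wheel cluster lost) [OR] = 1 − (1−0.165800) × (1−0.26) × (1−0.36) = 0.604923
P(Spacecraft attitude control lost) [OR] = 1 − (1−0.025200) × (1−0.040539) × (1−0.604923) = 0.630491
Rounded to 4 decimal places: P(Spacecraft attitude control lost) ≈ 0.6305.

0.6305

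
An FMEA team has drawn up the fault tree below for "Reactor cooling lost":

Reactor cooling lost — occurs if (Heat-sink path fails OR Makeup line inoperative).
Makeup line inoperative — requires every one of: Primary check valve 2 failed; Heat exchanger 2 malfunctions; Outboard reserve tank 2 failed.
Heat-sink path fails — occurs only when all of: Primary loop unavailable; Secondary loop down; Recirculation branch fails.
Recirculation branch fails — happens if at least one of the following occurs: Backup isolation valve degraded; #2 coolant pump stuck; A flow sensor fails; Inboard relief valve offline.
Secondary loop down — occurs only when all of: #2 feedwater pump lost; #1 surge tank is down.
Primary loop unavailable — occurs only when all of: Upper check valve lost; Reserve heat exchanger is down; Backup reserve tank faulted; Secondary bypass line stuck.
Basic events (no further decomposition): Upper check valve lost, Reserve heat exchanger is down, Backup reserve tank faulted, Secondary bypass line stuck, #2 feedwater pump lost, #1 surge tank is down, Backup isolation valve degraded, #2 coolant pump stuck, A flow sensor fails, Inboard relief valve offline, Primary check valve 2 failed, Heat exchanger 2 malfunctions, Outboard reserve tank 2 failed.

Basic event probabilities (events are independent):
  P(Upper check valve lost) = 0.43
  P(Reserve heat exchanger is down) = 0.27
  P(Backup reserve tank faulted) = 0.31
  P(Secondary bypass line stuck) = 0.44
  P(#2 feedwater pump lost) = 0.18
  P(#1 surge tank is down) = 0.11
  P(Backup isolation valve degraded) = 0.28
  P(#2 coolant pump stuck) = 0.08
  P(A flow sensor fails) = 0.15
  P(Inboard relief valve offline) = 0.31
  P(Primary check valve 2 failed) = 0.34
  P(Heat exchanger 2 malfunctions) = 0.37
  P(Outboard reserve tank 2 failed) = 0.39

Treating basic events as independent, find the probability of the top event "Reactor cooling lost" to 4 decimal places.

P(Primary loop unavailable) [AND] = 0.43 × 0.27 × 0.31 × 0.44 = 0.015836
P(Secondary loop down) [AND] = 0.18 × 0.11 = 0.019800
P(Recirculation branch fails) [OR] = 1 − (1−0.28) × (1−0.08) × (1−0.15) × (1−0.31) = 0.611502
P(Heat-sink path fails) [AND] = 0.015836 × 0.019800 × 0.611502 = 0.000192
P(Makeup line inoperative) [AND] = 0.34 × 0.37 × 0.39 = 0.049062
P(Reactor cooling lost) [OR] = 1 − (1−0.000192) × (1−0.049062) = 0.049245
Rounded to 4 decimal places: P(Reactor cooling lost) ≈ 0.0492.

0.0492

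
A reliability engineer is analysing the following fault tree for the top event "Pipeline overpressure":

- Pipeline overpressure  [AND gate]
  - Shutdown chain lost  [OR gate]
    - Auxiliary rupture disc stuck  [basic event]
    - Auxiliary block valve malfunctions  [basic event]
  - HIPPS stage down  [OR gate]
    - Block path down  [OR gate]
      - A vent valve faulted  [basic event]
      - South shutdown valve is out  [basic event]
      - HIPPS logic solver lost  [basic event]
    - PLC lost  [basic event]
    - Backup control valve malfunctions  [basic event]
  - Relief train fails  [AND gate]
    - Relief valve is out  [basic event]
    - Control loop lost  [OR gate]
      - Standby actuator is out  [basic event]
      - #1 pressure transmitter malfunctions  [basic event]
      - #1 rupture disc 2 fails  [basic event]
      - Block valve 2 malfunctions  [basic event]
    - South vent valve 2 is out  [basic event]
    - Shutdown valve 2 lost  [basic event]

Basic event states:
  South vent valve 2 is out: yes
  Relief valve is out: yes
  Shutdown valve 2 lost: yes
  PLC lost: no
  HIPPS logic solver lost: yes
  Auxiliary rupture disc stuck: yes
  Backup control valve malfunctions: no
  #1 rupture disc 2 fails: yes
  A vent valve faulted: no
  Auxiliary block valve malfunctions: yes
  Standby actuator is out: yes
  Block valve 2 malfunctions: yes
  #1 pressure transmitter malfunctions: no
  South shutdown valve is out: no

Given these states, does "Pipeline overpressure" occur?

Shutdown chain lost [OR]: Auxiliary rupture disc stuck=occurs, Auxiliary block valve malfunctions=occurs → at least one input occurs → occurs.
Block path down [OR]: A vent valve faulted=not, South shutdown valve is out=not, HIPPS logic solver lost=occurs → at least one input occurs → occurs.
HIPPS stage down [OR]: Block path down=occurs, PLC lost=not, Backup control valve malfunctions=not → at least one input occurs → occurs.
Control loop lost [OR]: Standby actuator is out=occurs, #1 pressure transmitter malfunctions=not, #1 rupture disc 2 fails=occurs, Block valve 2 malfunctions=occurs → at least one input occurs → occurs.
Relief train fails [AND]: Relief valve is out=occurs, Control loop lost=occurs, South vent valve 2 is out=occurs, Shutdown valve 2 lost=occurs → all inputs occur → occurs.
Pipeline overpressure [AND]: Shutdown chain lost=occurs, HIPPS stage down=occurs, Relief train fails=occurs → all inputs occur → occurs.

Yes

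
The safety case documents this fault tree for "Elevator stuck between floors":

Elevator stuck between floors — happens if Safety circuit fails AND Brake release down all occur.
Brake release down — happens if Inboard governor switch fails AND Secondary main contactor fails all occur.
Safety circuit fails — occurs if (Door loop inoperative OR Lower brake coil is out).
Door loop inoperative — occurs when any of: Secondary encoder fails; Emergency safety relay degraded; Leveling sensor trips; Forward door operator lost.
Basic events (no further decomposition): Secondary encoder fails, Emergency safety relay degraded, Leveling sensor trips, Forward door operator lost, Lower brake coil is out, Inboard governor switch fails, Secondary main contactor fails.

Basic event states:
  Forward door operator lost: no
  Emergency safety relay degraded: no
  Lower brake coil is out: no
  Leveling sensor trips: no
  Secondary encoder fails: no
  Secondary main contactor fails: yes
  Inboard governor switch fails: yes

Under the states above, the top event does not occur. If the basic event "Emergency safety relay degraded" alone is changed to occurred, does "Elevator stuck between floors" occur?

Counterfactual: set "Emergency safety relay degraded" to occurred.
Door loop inoperative [OR]: Secondary encoder fails=not, Emergency safety relay degraded=occurs, Leveling sensor trips=not, Forward door operator lost=not → at least one input occurs → occurs.
Safety circuit fails [OR]: Door loop inoperative=occurs, Lower brake coil is out=not → at least one input occurs → occurs.
Brake release down [AND]: Inboard governor switch fails=occurs, Secondary main contactor fails=occurs → all inputs occur → occurs.
Elevator stuck between floors [AND]: Safety circuit fails=occurs, Brake release down=occurs → all inputs occur → occurs.

Yes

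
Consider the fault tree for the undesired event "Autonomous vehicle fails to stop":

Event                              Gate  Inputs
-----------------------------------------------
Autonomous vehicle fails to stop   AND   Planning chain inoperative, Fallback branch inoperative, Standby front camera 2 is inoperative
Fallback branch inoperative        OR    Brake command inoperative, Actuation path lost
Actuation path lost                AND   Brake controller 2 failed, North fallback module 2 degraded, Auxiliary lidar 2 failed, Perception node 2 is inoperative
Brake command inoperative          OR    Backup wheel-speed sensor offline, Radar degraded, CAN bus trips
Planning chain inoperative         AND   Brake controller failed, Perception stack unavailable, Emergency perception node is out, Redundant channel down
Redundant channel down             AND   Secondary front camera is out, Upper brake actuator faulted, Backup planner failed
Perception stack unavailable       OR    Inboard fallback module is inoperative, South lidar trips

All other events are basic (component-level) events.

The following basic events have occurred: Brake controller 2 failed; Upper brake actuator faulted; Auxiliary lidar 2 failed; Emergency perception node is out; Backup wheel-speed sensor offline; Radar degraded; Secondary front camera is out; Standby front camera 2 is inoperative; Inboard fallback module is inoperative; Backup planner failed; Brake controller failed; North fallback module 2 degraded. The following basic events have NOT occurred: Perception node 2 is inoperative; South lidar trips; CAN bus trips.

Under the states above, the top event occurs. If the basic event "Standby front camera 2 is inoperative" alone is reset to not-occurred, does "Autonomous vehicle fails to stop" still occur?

No

Counterfactual: set "Standby front camera 2 is inoperative" to not occurred.
Perception stack unavailable [OR]: Inboard fallback module is inoperative=occurs, South lidar trips=not → at least one input occurs → occurs.
Redundant channel down [AND]: Secondary front camera is out=occurs, Upper brake actuator faulted=occurs, Backup planner failed=occurs → all inputs occur → occurs.
Planning chain inoperative [AND]: Brake controller failed=occurs, Perception stack unavailable=occurs, Emergency perception node is out=occurs, Redundant channel down=occurs → all inputs occur → occurs.
Brake command inoperative [OR]: Backup wheel-speed sensor offline=occurs, Radar degraded=occurs, CAN bus trips=not → at least one input occurs → occurs.
Actuation path lost [AND]: Brake controller 2 failed=occurs, North fallback module 2 degraded=occurs, Auxiliary lidar 2 failed=occurs, Perception node 2 is inoperative=not → not all inputs occur → does not occur.
Fallback branch inoperative [OR]: Brake command inoperative=occurs, Actuation path lost=not → at least one input occurs → occurs.
Autonomous vehicle fails to stop [AND]: Planning chain inoperative=occurs, Fallback branch inoperative=occurs, Standby front camera 2 is inoperative=not → not all inputs occur → does not occur.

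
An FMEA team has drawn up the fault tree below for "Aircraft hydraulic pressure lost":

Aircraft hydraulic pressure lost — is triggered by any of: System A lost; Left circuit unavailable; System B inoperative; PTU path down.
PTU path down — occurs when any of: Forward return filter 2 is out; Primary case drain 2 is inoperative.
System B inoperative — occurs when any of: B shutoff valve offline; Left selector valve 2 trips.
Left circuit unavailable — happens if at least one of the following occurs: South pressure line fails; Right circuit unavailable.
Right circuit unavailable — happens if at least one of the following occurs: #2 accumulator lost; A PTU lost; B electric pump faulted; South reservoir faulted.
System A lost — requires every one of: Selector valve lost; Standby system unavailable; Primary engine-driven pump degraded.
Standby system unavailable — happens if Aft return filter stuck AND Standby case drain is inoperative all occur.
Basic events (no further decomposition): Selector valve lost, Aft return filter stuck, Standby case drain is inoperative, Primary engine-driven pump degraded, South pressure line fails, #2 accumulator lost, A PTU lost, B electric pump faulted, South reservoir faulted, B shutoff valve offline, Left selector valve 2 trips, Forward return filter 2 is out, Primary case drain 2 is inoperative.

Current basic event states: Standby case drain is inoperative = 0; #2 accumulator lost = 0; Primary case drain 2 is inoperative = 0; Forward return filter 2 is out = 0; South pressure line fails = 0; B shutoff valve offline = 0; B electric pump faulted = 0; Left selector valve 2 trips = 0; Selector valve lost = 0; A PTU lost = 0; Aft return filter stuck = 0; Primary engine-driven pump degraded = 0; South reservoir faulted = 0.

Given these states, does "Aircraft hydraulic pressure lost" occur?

No

Standby system unavailable [AND]: Aft return filter stuck=not, Standby case drain is inoperative=not → not all inputs occur → does not occur.
System A lost [AND]: Selector valve lost=not, Standby system unavailable=not, Primary engine-driven pump degraded=not → not all inputs occur → does not occur.
Right circuit unavailable [OR]: #2 accumulator lost=not, A PTU lost=not, B electric pump faulted=not, South reservoir faulted=not → no input occurs → does not occur.
Left circuit unavailable [OR]: South pressure line fails=not, Right circuit unavailable=not → no input occurs → does not occur.
System B inoperative [OR]: B shutoff valve offline=not, Left selector valve 2 trips=not → no input occurs → does not occur.
PTU path down [OR]: Forward return filter 2 is out=not, Primary case drain 2 is inoperative=not → no input occurs → does not occur.
Aircraft hydraulic pressure lost [OR]: System A lost=not, Left circuit unavailable=not, System B inoperative=not, PTU path down=not → no input occurs → does not occur.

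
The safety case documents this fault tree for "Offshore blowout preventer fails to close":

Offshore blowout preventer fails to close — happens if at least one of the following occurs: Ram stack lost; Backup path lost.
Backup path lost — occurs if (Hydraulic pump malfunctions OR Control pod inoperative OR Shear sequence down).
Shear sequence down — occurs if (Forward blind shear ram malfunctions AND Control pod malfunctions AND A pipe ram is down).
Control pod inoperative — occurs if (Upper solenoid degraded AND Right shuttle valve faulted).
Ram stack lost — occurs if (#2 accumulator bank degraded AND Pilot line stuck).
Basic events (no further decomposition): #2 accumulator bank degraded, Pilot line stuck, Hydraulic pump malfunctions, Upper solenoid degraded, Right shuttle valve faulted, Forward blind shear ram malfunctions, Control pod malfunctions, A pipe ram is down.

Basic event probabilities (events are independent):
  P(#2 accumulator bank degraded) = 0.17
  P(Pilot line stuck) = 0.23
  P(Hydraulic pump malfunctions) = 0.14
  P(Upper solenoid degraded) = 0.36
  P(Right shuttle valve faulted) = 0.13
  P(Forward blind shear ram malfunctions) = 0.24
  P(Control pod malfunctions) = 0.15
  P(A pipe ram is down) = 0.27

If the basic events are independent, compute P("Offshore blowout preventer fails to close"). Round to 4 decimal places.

P(Ram stack lost) [AND] = 0.17 × 0.23 = 0.039100
P(Control pod inoperative) [AND] = 0.36 × 0.13 = 0.046800
P(Shear sequence down) [AND] = 0.24 × 0.15 × 0.27 = 0.009720
P(Backup path lost) [OR] = 1 − (1−0.14) × (1−0.046800) × (1−0.009720) = 0.188216
P(Offshore blowout preventer fails to close) [OR] = 1 − (1−0.039100) × (1−0.188216) = 0.219957
Rounded to 4 decimal places: P(Offshore blowout preventer fails to close) ≈ 0.2200.

0.2200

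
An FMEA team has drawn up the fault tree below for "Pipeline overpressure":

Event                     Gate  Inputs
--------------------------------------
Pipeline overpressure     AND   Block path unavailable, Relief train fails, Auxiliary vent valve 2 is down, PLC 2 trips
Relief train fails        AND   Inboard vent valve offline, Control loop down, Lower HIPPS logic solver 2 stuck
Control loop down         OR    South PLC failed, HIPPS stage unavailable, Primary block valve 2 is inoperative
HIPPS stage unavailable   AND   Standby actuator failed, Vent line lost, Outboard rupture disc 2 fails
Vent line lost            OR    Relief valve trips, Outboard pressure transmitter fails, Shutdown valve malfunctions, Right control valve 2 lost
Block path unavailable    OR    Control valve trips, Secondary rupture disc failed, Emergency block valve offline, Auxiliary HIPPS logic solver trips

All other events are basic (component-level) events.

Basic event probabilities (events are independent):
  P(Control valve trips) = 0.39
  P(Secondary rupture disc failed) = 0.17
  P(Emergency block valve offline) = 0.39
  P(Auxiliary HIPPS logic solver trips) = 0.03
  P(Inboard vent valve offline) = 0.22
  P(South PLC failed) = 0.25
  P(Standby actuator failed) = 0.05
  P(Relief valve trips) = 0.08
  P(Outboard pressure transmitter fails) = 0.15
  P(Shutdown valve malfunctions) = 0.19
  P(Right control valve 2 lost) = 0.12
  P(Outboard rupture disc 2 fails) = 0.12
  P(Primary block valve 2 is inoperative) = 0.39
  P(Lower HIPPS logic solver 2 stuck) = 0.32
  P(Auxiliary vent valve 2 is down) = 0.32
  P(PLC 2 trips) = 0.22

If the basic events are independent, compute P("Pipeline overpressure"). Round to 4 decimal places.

0.0019

P(Block path unavailable) [OR] = 1 − (1−0.39) × (1−0.17) × (1−0.39) × (1−0.03) = 0.700422
P(Vent line lost) [OR] = 1 − (1−0.08) × (1−0.15) × (1−0.19) × (1−0.12) = 0.442590
P(HIPPS stage unavailable) [AND] = 0.05 × 0.442590 × 0.12 = 0.002656
P(Control loop down) [OR] = 1 − (1−0.25) × (1−0.002656) × (1−0.39) = 0.543715
P(Relief train fails) [AND] = 0.22 × 0.543715 × 0.32 = 0.038278
P(Pipeline overpressure) [AND] = 0.700422 × 0.038278 × 0.32 × 0.22 = 0.001887
Rounded to 4 decimal places: P(Pipeline overpressure) ≈ 0.0019.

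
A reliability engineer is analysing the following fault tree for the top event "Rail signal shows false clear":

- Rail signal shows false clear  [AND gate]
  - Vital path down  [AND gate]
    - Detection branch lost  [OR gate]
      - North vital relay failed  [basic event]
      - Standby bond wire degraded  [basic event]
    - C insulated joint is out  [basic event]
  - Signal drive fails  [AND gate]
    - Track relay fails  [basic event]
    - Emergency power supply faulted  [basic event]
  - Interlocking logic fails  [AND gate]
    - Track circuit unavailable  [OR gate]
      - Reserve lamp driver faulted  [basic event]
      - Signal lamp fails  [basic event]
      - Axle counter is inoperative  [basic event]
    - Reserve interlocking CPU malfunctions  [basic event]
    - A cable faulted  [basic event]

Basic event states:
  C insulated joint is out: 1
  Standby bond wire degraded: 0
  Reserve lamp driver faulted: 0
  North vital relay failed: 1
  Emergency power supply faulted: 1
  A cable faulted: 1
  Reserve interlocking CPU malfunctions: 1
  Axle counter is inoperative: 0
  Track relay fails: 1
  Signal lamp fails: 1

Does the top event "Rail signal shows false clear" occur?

Detection branch lost [OR]: North vital relay failed=occurs, Standby bond wire degraded=not → at least one input occurs → occurs.
Vital path down [AND]: Detection branch lost=occurs, C insulated joint is out=occurs → all inputs occur → occurs.
Signal drive fails [AND]: Track relay fails=occurs, Emergency power supply faulted=occurs → all inputs occur → occurs.
Track circuit unavailable [OR]: Reserve lamp driver faulted=not, Signal lamp fails=occurs, Axle counter is inoperative=not → at least one input occurs → occurs.
Interlocking logic fails [AND]: Track circuit unavailable=occurs, Reserve interlocking CPU malfunctions=occurs, A cable faulted=occurs → all inputs occur → occurs.
Rail signal shows false clear [AND]: Vital path down=occurs, Signal drive fails=occurs, Interlocking logic fails=occurs → all inputs occur → occurs.

Yes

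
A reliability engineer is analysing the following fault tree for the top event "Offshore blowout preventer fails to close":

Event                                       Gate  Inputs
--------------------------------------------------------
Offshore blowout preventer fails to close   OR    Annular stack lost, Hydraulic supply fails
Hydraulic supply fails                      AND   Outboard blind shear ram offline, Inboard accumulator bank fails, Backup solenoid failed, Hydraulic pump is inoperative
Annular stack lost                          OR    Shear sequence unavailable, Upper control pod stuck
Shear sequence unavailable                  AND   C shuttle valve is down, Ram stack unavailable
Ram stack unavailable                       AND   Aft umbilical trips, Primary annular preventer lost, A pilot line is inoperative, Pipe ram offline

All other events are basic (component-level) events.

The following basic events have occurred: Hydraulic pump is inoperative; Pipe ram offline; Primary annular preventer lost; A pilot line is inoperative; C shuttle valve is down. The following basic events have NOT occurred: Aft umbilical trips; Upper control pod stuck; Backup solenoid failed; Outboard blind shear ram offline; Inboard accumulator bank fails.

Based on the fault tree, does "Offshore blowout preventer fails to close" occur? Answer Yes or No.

No

Ram stack unavailable [AND]: Aft umbilical trips=not, Primary annular preventer lost=occurs, A pilot line is inoperative=occurs, Pipe ram offline=occurs → not all inputs occur → does not occur.
Shear sequence unavailable [AND]: C shuttle valve is down=occurs, Ram stack unavailable=not → not all inputs occur → does not occur.
Annular stack lost [OR]: Shear sequence unavailable=not, Upper control pod stuck=not → no input occurs → does not occur.
Hydraulic supply fails [AND]: Outboard blind shear ram offline=not, Inboard accumulator bank fails=not, Backup solenoid failed=not, Hydraulic pump is inoperative=occurs → not all inputs occur → does not occur.
Offshore blowout preventer fails to close [OR]: Annular stack lost=not, Hydraulic supply fails=not → no input occurs → does not occur.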